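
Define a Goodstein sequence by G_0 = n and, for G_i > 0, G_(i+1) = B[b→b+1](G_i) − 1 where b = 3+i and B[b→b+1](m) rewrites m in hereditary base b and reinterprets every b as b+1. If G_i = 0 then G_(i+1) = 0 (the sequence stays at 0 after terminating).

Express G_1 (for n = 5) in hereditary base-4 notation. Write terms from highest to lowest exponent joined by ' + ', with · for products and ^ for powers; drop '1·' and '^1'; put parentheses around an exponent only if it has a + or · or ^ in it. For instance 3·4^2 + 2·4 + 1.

G_0 = 5. HB_3(5) = 3 + 2. Bump = 6. G_1 = 5.
G_1 = 5. HB_4(5) = 4 + 1. Bump = 6. G_2 = 5.

4 + 1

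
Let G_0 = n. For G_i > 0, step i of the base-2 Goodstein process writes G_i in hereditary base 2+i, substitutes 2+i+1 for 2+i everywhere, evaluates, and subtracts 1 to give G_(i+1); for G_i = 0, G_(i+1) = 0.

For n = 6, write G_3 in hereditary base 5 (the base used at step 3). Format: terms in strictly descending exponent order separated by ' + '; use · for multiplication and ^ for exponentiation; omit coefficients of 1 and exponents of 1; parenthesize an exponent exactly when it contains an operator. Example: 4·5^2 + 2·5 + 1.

i=0: 6 = 2^2 + 2 (b=2); 2→3: 3^3 + 3 = 30; 30−1 = 29
i=1: 29 = 3^3 + 2 (b=3); 3→4: 4^4 + 2 = 258; 258−1 = 257
i=2: 257 = 4^4 + 1 (b=4); 4→5: 5^5 + 1 = 3126; 3126−1 = 3125

5^5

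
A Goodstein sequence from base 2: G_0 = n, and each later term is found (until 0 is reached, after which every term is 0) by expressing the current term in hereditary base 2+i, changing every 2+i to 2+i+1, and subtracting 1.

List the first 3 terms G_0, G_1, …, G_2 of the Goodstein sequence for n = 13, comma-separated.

(0) 13|_2 = 2^(2 + 1) + 2^2 + 1 ↦ 3^(3 + 1) + 3^3 + 1|_3 = 109 ⇒ 108
(1) 108|_3 = 3^(3 + 1) + 3^3 ↦ 4^(4 + 1) + 4^4|_4 = 1280 ⇒ 1279

13, 108, 1279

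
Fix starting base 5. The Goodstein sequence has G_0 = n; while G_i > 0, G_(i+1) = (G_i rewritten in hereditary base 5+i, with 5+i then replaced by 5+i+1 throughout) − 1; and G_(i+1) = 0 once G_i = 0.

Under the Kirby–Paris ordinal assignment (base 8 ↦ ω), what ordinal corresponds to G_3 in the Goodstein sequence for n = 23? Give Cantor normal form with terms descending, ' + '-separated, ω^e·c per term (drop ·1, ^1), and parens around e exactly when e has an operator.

ω·4

i=0: 23 = 4·5 + 3 (b=5); 5→6: 4·6 + 3 = 27; 27−1 = 26
i=1: 26 = 4·6 + 2 (b=6); 6→7: 4·7 + 2 = 30; 30−1 = 29
i=2: 29 = 4·7 + 1 (b=7); 7→8: 4·8 + 1 = 33; 33−1 = 32
i=3: 32 = 4·8 (b=8); 8→9: 4·9 = 36; 36−1 = 35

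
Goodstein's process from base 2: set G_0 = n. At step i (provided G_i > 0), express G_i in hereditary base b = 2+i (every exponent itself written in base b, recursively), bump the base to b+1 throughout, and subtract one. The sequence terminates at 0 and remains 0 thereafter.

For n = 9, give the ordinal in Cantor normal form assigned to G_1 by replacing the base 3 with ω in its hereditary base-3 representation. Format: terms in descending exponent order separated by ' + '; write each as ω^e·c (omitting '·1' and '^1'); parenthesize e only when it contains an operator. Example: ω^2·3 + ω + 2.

[0] 9 ≡ 2^(2 + 1) + 1 (base 2). Lift 3: 82. −1: 81.
[1] 81 ≡ 3^(3 + 1) (base 3). Lift 4: 1024. −1: 1023.

ω^(ω + 1)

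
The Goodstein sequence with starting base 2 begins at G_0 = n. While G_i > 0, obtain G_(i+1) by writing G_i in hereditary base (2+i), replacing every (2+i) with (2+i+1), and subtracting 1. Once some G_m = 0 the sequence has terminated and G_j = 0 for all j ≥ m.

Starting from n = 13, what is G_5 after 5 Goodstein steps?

5765998

base 2: 13 = 2^(2 + 1) + 2^2 + 1; at 3: 3^(3 + 1) + 3^3 + 1 = 109; next = 108
base 3: 108 = 3^(3 + 1) + 3^3; at 4: 4^(4 + 1) + 4^4 = 1280; next = 1279
base 4: 1279 = 4^(4 + 1) + 3·4^3 + 3·4^2 + 3·4 + 3; at 5: 5^(5 + 1) + 3·5^3 + 3·5^2 + 3·5 + 3 = 16093; next = 16092
base 5: 16092 = 5^(5 + 1) + 3·5^3 + 3·5^2 + 3·5 + 2; at 6: 6^(6 + 1) + 3·6^3 + 3·6^2 + 3·6 + 2 = 280712; next = 280711
base 6: 280711 = 6^(6 + 1) + 3·6^3 + 3·6^2 + 3·6 + 1; at 7: 7^(7 + 1) + 3·7^3 + 3·7^2 + 3·7 + 1 = 5765999; next = 5765998
base 7: 5765998 = 7^(7 + 1) + 3·7^3 + 3·7^2 + 3·7; at 8: 8^(8 + 1) + 3·8^3 + 3·8^2 + 3·8 = 134219480; next = 134219479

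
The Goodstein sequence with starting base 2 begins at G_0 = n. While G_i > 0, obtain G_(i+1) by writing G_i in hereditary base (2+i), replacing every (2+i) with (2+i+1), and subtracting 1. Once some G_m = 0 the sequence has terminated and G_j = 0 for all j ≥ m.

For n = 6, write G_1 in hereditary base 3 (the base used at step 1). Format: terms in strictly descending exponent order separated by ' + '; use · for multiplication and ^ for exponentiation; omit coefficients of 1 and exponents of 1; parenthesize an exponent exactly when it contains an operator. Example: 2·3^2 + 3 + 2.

3^3 + 2

step 0: 6 = 2^2 + 2; sub 3 for 2: 3^3 + 3; = 30; G_1 = 30−1 = 29
step 1: 29 = 3^3 + 2; sub 4 for 3: 4^4 + 2; = 258; G_2 = 258−1 = 257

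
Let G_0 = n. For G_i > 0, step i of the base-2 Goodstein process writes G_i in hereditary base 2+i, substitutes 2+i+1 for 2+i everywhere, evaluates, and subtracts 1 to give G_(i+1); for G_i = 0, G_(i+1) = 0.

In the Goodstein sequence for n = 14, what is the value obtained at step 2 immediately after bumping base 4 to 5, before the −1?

G_0 = 14. HB_2(14) = 2^(2 + 1) + 2^2 + 2. Bump = 111. G_1 = 110.
G_1 = 110. HB_3(110) = 3^(3 + 1) + 3^3 + 2. Bump = 1282. G_2 = 1281.
G_2 = 1281. HB_4(1281) = 4^(4 + 1) + 4^4 + 1. Bump = 18751. G_3 = 18750.

18751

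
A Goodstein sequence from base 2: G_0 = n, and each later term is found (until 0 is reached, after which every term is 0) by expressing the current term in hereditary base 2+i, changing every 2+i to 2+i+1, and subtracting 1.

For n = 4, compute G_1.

4 —HB2→ 2^2 —bump→ 3^3 = 27 —(−1)→ 26
26 —HB3→ 2·3^2 + 2·3 + 2 —bump→ 2·4^2 + 2·4 + 2 = 42 —(−1)→ 41

26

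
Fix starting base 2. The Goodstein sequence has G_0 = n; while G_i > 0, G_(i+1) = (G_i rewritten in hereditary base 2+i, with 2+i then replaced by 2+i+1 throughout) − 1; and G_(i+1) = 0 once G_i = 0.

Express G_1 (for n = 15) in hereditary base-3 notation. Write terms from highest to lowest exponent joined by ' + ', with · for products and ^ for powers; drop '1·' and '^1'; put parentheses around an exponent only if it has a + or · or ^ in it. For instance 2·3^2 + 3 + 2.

step 0: 15 = 2^(2 + 1) + 2^2 + 2 + 1; sub 3 for 2: 3^(3 + 1) + 3^3 + 3 + 1; = 112; G_1 = 112−1 = 111
step 1: 111 = 3^(3 + 1) + 3^3 + 3; sub 4 for 3: 4^(4 + 1) + 4^4 + 4; = 1284; G_2 = 1284−1 = 1283

3^(3 + 1) + 3^3 + 3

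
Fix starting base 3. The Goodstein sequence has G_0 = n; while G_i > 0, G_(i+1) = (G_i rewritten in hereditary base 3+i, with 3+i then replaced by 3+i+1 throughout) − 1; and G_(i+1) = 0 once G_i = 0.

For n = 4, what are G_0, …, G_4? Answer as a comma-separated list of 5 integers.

i=0: 4 = 3 + 1 (b=3); 3→4: 4 + 1 = 5; 5−1 = 4
i=1: 4 = 4 (b=4); 4→5: 5 = 5; 5−1 = 4
i=2: 4 = 4 (b=5); 5→6: 4 = 4; 4−1 = 3
i=3: 3 = 3 (b=6); 6→7: 3 = 3; 3−1 = 2

4, 4, 4, 3, 2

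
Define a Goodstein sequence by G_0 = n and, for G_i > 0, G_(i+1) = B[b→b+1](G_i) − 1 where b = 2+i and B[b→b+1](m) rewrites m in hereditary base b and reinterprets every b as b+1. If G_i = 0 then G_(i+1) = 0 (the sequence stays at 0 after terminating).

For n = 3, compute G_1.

(0) 3|_2 = 2 + 1 ↦ 3 + 1|_3 = 4 ⇒ 3
(1) 3|_3 = 3 ↦ 4|_4 = 4 ⇒ 3

3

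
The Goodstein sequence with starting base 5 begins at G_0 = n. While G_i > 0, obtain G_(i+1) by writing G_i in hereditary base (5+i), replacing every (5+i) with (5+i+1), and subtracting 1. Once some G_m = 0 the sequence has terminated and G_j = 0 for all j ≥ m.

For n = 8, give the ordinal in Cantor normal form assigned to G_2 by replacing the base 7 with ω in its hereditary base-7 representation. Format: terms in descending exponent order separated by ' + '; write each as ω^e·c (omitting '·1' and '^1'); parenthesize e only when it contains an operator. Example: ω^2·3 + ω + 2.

base 5: 8 = 5 + 3; at 6: 6 + 3 = 9; next = 8
base 6: 8 = 6 + 2; at 7: 7 + 2 = 9; next = 8
base 7: 8 = 7 + 1; at 8: 8 + 1 = 9; next = 8

ω + 1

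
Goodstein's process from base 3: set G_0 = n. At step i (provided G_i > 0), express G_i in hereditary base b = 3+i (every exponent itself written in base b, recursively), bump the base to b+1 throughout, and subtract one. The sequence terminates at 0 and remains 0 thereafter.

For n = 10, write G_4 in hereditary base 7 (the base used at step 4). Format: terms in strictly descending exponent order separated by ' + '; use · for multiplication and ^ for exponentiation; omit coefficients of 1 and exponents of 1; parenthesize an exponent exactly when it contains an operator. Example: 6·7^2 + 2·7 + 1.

[0] 10 ≡ 3^2 + 1 (base 3). Lift 4: 17. −1: 16.
[1] 16 ≡ 4^2 (base 4). Lift 5: 25. −1: 24.
[2] 24 ≡ 4·5 + 4 (base 5). Lift 6: 28. −1: 27.
[3] 27 ≡ 4·6 + 3 (base 6). Lift 7: 31. −1: 30.
[4] 30 ≡ 4·7 + 2 (base 7). Lift 8: 34. −1: 33.

4·7 + 2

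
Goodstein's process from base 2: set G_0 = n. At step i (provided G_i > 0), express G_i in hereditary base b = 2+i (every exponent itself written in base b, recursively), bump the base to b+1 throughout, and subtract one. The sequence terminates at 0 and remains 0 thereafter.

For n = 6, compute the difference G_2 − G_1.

G_0=6  [base 2] 2^2 + 2  →[2↦3]→  3^3 + 3 = 30  −1 ⇒ G_1=29
G_1=29  [base 3] 3^3 + 2  →[3↦4]→  4^4 + 2 = 258  −1 ⇒ G_2=257

228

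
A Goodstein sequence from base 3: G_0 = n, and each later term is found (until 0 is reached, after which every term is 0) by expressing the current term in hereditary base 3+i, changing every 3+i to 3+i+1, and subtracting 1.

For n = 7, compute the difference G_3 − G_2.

0

step 0: 7 = 2·3 + 1; sub 4 for 3: 2·4 + 1; = 9; G_1 = 9−1 = 8
step 1: 8 = 2·4; sub 5 for 4: 2·5; = 10; G_2 = 10−1 = 9
step 2: 9 = 5 + 4; sub 6 for 5: 6 + 4; = 10; G_3 = 10−1 = 9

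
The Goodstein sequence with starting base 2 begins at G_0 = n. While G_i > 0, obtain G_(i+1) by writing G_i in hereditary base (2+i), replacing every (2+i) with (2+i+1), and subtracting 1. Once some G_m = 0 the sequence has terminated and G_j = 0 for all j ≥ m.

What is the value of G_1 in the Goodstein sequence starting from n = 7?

i=0: 7 = 2^2 + 2 + 1 (b=2); 2→3: 3^3 + 3 + 1 = 31; 31−1 = 30
i=1: 30 = 3^3 + 3 (b=3); 3→4: 4^4 + 4 = 260; 260−1 = 259

30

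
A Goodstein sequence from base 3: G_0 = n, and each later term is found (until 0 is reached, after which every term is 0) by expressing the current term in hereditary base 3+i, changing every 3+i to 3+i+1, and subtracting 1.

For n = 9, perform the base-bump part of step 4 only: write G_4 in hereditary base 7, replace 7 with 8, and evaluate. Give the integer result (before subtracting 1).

24

step 0: 9 = 3^2; sub 4 for 3: 4^2; = 16; G_1 = 16−1 = 15
step 1: 15 = 3·4 + 3; sub 5 for 4: 3·5 + 3; = 18; G_2 = 18−1 = 17
step 2: 17 = 3·5 + 2; sub 6 for 5: 3·6 + 2; = 20; G_3 = 20−1 = 19
step 3: 19 = 3·6 + 1; sub 7 for 6: 3·7 + 1; = 22; G_4 = 22−1 = 21
step 4: 21 = 3·7; sub 8 for 7: 3·8; = 24; G_5 = 24−1 = 23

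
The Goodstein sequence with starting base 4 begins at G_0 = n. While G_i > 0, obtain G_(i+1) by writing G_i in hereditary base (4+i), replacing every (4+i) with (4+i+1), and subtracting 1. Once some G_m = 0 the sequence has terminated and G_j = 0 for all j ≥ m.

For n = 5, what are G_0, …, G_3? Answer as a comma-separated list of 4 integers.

5, 5, 5, 4

5 —HB4→ 4 + 1 —bump→ 5 + 1 = 6 —(−1)→ 5
5 —HB5→ 5 —bump→ 6 = 6 —(−1)→ 5
5 —HB6→ 5 —bump→ 5 = 5 —(−1)→ 4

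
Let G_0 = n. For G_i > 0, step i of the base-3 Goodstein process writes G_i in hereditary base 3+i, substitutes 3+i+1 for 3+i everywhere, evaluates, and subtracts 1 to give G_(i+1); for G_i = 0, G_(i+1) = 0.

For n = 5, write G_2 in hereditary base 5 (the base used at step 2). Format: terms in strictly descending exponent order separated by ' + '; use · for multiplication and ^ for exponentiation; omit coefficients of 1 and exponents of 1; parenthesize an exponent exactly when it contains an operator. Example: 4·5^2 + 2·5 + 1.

step 0: 5 = 3 + 2; sub 4 for 3: 4 + 2; = 6; G_1 = 6−1 = 5
step 1: 5 = 4 + 1; sub 5 for 4: 5 + 1; = 6; G_2 = 6−1 = 5
step 2: 5 = 5; sub 6 for 5: 6; = 6; G_3 = 6−1 = 5

5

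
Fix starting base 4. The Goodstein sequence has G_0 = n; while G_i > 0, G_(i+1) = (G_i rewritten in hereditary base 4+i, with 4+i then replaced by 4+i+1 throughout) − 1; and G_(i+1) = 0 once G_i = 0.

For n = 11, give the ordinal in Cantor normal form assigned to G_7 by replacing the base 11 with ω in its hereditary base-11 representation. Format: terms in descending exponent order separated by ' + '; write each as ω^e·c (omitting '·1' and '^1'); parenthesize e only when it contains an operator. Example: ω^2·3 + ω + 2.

11 —HB4→ 2·4 + 3 —bump→ 2·5 + 3 = 13 —(−1)→ 12
12 —HB5→ 2·5 + 2 —bump→ 2·6 + 2 = 14 —(−1)→ 13
13 —HB6→ 2·6 + 1 —bump→ 2·7 + 1 = 15 —(−1)→ 14
14 —HB7→ 2·7 —bump→ 2·8 = 16 —(−1)→ 15
15 —HB8→ 8 + 7 —bump→ 9 + 7 = 16 —(−1)→ 15
15 —HB9→ 9 + 6 —bump→ 10 + 6 = 16 —(−1)→ 15
15 —HB10→ 10 + 5 —bump→ 11 + 5 = 16 —(−1)→ 15

ω + 4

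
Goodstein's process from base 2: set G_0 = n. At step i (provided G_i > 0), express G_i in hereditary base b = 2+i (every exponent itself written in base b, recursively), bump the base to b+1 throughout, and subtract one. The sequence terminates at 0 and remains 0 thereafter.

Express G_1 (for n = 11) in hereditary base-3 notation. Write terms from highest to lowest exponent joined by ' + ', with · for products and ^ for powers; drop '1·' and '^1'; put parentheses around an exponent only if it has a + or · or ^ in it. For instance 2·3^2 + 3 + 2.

base 2: 11 = 2^(2 + 1) + 2 + 1; at 3: 3^(3 + 1) + 3 + 1 = 85; next = 84
base 3: 84 = 3^(3 + 1) + 3; at 4: 4^(4 + 1) + 4 = 1028; next = 1027

3^(3 + 1) + 3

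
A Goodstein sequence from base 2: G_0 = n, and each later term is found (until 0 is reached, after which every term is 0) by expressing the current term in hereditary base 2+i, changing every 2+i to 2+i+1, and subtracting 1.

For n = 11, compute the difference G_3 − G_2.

14600

G_0=11  [base 2] 2^(2 + 1) + 2 + 1  →[2↦3]→  3^(3 + 1) + 3 + 1 = 85  −1 ⇒ G_1=84
G_1=84  [base 3] 3^(3 + 1) + 3  →[3↦4]→  4^(4 + 1) + 4 = 1028  −1 ⇒ G_2=1027
G_2=1027  [base 4] 4^(4 + 1) + 3  →[4↦5]→  5^(5 + 1) + 3 = 15628  −1 ⇒ G_3=15627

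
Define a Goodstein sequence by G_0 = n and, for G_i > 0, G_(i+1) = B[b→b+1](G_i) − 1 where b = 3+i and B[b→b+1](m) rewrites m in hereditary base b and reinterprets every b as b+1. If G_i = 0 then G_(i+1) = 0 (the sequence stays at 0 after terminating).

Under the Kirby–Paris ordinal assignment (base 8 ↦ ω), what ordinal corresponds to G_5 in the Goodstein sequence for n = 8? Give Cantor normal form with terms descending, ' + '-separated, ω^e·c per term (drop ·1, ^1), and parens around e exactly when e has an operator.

ω + 3

base 3: 8 = 2·3 + 2; at 4: 2·4 + 2 = 10; next = 9
base 4: 9 = 2·4 + 1; at 5: 2·5 + 1 = 11; next = 10
base 5: 10 = 2·5; at 6: 2·6 = 12; next = 11
base 6: 11 = 6 + 5; at 7: 7 + 5 = 12; next = 11
base 7: 11 = 7 + 4; at 8: 8 + 4 = 12; next = 11
base 8: 11 = 8 + 3; at 9: 9 + 3 = 12; next = 11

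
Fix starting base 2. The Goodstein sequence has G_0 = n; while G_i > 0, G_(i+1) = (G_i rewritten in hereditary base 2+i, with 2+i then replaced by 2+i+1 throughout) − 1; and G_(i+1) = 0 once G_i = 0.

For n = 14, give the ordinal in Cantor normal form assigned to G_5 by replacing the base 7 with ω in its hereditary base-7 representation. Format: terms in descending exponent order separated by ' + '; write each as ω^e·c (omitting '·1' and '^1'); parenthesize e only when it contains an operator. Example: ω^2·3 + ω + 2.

ω^(ω + 1) + ω^5·5 + ω^4·5 + ω^3·5 + ω^2·5 + ω·5 + 4

step 0: 14 = 2^(2 + 1) + 2^2 + 2; sub 3 for 2: 3^(3 + 1) + 3^3 + 3; = 111; G_1 = 111−1 = 110
step 1: 110 = 3^(3 + 1) + 3^3 + 2; sub 4 for 3: 4^(4 + 1) + 4^4 + 2; = 1282; G_2 = 1282−1 = 1281
step 2: 1281 = 4^(4 + 1) + 4^4 + 1; sub 5 for 4: 5^(5 + 1) + 5^5 + 1; = 18751; G_3 = 18751−1 = 18750
step 3: 18750 = 5^(5 + 1) + 5^5; sub 6 for 5: 6^(6 + 1) + 6^6; = 326592; G_4 = 326592−1 = 326591
step 4: 326591 = 6^(6 + 1) + 5·6^5 + 5·6^4 + 5·6^3 + 5·6^2 + 5·6 + 5; sub 7 for 6: 7^(7 + 1) + 5·7^5 + 5·7^4 + 5·7^3 + 5·7^2 + 5·7 + 5; = 5862841; G_5 = 5862841−1 = 5862840
step 5: 5862840 = 7^(7 + 1) + 5·7^5 + 5·7^4 + 5·7^3 + 5·7^2 + 5·7 + 4; sub 8 for 7: 8^(8 + 1) + 5·8^5 + 5·8^4 + 5·8^3 + 5·8^2 + 5·8 + 4; = 134404972; G_6 = 134404972−1 = 134404971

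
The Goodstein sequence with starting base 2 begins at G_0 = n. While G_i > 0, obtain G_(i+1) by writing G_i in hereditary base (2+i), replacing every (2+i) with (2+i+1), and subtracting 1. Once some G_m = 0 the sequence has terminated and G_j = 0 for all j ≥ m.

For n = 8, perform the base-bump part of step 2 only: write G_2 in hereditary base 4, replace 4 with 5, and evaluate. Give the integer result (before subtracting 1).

6311

[0] 8 ≡ 2^(2 + 1) (base 2). Lift 3: 81. −1: 80.
[1] 80 ≡ 2·3^3 + 2·3^2 + 2·3 + 2 (base 3). Lift 4: 554. −1: 553.
[2] 553 ≡ 2·4^4 + 2·4^2 + 2·4 + 1 (base 4). Lift 5: 6311. −1: 6310.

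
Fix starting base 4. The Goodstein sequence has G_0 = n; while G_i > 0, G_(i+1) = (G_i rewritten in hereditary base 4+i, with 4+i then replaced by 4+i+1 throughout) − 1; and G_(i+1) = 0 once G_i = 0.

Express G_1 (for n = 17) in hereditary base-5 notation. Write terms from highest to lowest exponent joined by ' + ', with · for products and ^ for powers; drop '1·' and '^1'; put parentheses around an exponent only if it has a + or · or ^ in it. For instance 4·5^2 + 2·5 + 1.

17 —HB4→ 4^2 + 1 —bump→ 5^2 + 1 = 26 —(−1)→ 25
25 —HB5→ 5^2 —bump→ 6^2 = 36 —(−1)→ 35

5^2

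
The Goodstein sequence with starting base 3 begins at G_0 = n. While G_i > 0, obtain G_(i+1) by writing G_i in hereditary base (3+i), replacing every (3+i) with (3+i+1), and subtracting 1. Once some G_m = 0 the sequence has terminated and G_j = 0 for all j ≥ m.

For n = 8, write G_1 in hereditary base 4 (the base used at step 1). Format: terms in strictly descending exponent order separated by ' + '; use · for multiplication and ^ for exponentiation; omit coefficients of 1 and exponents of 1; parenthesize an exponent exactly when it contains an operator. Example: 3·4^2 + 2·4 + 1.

[0] 8 ≡ 2·3 + 2 (base 3). Lift 4: 10. −1: 9.
[1] 9 ≡ 2·4 + 1 (base 4). Lift 5: 11. −1: 10.

2·4 + 1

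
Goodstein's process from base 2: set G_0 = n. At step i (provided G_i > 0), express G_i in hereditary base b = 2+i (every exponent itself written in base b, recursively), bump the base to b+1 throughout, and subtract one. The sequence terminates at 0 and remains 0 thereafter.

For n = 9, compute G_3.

9842

i=0: 9 = 2^(2 + 1) + 1 (b=2); 2→3: 3^(3 + 1) + 1 = 82; 82−1 = 81
i=1: 81 = 3^(3 + 1) (b=3); 3→4: 4^(4 + 1) = 1024; 1024−1 = 1023
i=2: 1023 = 3·4^4 + 3·4^3 + 3·4^2 + 3·4 + 3 (b=4); 4→5: 3·5^5 + 3·5^3 + 3·5^2 + 3·5 + 3 = 9843; 9843−1 = 9842
i=3: 9842 = 3·5^5 + 3·5^3 + 3·5^2 + 3·5 + 2 (b=5); 5→6: 3·6^6 + 3·6^3 + 3·6^2 + 3·6 + 2 = 140744; 140744−1 = 140743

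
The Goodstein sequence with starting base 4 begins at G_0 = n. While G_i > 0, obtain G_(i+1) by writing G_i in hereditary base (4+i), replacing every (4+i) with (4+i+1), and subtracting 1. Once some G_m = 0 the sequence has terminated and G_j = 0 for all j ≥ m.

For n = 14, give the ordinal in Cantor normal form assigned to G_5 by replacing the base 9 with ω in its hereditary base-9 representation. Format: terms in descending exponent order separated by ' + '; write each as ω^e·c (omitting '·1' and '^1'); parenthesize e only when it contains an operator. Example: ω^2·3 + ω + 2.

ω·2 + 4

(0) 14|_4 = 3·4 + 2 ↦ 3·5 + 2|_5 = 17 ⇒ 16
(1) 16|_5 = 3·5 + 1 ↦ 3·6 + 1|_6 = 19 ⇒ 18
(2) 18|_6 = 3·6 ↦ 3·7|_7 = 21 ⇒ 20
(3) 20|_7 = 2·7 + 6 ↦ 2·8 + 6|_8 = 22 ⇒ 21
(4) 21|_8 = 2·8 + 5 ↦ 2·9 + 5|_9 = 23 ⇒ 22
(5) 22|_9 = 2·9 + 4 ↦ 2·10 + 4|_10 = 24 ⇒ 23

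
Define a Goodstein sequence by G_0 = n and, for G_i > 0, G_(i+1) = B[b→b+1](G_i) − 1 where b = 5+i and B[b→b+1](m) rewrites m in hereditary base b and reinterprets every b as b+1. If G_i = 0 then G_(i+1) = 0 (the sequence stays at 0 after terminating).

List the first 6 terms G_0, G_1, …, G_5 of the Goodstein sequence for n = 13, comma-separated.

13, 14, 15, 16, 17, 17

base 5: 13 = 2·5 + 3; at 6: 2·6 + 3 = 15; next = 14
base 6: 14 = 2·6 + 2; at 7: 2·7 + 2 = 16; next = 15
base 7: 15 = 2·7 + 1; at 8: 2·8 + 1 = 17; next = 16
base 8: 16 = 2·8; at 9: 2·9 = 18; next = 17
base 9: 17 = 9 + 8; at 10: 10 + 8 = 18; next = 17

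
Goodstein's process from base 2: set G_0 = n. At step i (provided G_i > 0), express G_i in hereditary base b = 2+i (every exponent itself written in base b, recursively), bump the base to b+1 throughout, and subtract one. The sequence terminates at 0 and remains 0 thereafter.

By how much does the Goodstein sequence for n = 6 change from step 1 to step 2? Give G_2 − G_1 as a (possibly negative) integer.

base 2: 6 = 2^2 + 2; at 3: 3^3 + 3 = 30; next = 29
base 3: 29 = 3^3 + 2; at 4: 4^4 + 2 = 258; next = 257

228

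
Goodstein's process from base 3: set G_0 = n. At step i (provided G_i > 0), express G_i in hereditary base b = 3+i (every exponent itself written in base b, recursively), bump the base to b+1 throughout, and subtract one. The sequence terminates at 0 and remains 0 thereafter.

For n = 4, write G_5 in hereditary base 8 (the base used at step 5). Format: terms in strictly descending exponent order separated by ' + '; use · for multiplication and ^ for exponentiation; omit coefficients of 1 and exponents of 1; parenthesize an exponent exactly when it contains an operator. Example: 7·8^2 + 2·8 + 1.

1

4 —HB3→ 3 + 1 —bump→ 4 + 1 = 5 —(−1)→ 4
4 —HB4→ 4 —bump→ 5 = 5 —(−1)→ 4
4 —HB5→ 4 —bump→ 4 = 4 —(−1)→ 3
3 —HB6→ 3 —bump→ 3 = 3 —(−1)→ 2
2 —HB7→ 2 —bump→ 2 = 2 —(−1)→ 1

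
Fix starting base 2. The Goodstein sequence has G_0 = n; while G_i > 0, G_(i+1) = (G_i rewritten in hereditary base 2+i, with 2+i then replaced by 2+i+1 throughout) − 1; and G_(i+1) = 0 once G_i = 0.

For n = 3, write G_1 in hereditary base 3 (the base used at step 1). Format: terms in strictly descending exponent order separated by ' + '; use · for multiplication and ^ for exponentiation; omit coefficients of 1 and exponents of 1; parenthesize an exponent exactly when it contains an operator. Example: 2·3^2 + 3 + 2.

3

G_0 = 3. HB_2(3) = 2 + 1. Bump = 4. G_1 = 3.
G_1 = 3. HB_3(3) = 3. Bump = 4. G_2 = 3.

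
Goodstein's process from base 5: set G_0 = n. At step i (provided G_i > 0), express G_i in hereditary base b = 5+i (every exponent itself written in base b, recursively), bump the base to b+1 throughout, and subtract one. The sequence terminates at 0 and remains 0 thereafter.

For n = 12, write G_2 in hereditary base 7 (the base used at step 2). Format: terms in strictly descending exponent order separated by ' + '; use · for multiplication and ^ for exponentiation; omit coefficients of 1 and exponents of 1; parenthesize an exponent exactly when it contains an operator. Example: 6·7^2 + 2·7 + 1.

12 —HB5→ 2·5 + 2 —bump→ 2·6 + 2 = 14 —(−1)→ 13
13 —HB6→ 2·6 + 1 —bump→ 2·7 + 1 = 15 —(−1)→ 14
14 —HB7→ 2·7 —bump→ 2·8 = 16 —(−1)→ 15

2·7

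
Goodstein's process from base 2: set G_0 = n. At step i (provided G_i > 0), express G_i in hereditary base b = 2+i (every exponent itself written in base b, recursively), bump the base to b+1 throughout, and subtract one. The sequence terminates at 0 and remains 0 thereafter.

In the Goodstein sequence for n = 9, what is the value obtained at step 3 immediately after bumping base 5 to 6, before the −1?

140744

9 —HB2→ 2^(2 + 1) + 1 —bump→ 3^(3 + 1) + 1 = 82 —(−1)→ 81
81 —HB3→ 3^(3 + 1) —bump→ 4^(4 + 1) = 1024 —(−1)→ 1023
1023 —HB4→ 3·4^4 + 3·4^3 + 3·4^2 + 3·4 + 3 —bump→ 3·5^5 + 3·5^3 + 3·5^2 + 3·5 + 3 = 9843 —(−1)→ 9842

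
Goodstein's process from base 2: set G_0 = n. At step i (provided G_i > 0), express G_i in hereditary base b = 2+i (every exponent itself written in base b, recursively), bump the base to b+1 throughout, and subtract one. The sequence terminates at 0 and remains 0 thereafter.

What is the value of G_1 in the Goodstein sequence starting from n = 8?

i=0: 8 = 2^(2 + 1) (b=2); 2→3: 3^(3 + 1) = 81; 81−1 = 80
i=1: 80 = 2·3^3 + 2·3^2 + 2·3 + 2 (b=3); 3→4: 2·4^4 + 2·4^2 + 2·4 + 2 = 554; 554−1 = 553

80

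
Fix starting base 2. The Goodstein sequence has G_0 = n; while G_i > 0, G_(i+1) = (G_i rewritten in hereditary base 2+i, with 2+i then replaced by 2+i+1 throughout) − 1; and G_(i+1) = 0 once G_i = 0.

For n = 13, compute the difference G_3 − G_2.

14813

13 —HB2→ 2^(2 + 1) + 2^2 + 1 —bump→ 3^(3 + 1) + 3^3 + 1 = 109 —(−1)→ 108
108 —HB3→ 3^(3 + 1) + 3^3 —bump→ 4^(4 + 1) + 4^4 = 1280 —(−1)→ 1279
1279 —HB4→ 4^(4 + 1) + 3·4^3 + 3·4^2 + 3·4 + 3 —bump→ 5^(5 + 1) + 3·5^3 + 3·5^2 + 3·5 + 3 = 16093 —(−1)→ 16092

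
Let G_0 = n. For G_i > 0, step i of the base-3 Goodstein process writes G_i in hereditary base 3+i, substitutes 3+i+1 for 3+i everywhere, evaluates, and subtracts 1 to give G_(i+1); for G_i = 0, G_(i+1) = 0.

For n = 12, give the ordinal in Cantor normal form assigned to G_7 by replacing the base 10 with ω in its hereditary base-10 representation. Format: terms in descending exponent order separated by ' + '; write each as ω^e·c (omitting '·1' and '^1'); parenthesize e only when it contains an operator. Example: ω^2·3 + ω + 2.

ω·7 + 5

i=0: 12 = 3^2 + 3 (b=3); 3→4: 4^2 + 4 = 20; 20−1 = 19
i=1: 19 = 4^2 + 3 (b=4); 4→5: 5^2 + 3 = 28; 28−1 = 27
i=2: 27 = 5^2 + 2 (b=5); 5→6: 6^2 + 2 = 38; 38−1 = 37
i=3: 37 = 6^2 + 1 (b=6); 6→7: 7^2 + 1 = 50; 50−1 = 49
i=4: 49 = 7^2 (b=7); 7→8: 8^2 = 64; 64−1 = 63
i=5: 63 = 7·8 + 7 (b=8); 8→9: 7·9 + 7 = 70; 70−1 = 69
i=6: 69 = 7·9 + 6 (b=9); 9→10: 7·10 + 6 = 76; 76−1 = 75
i=7: 75 = 7·10 + 5 (b=10); 10→11: 7·11 + 5 = 82; 82−1 = 81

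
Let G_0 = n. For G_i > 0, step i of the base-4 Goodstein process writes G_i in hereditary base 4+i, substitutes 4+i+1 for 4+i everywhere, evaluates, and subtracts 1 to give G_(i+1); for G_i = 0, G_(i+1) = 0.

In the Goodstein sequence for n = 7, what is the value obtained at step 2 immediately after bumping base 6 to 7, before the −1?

8

(0) 7|_4 = 4 + 3 ↦ 5 + 3|_5 = 8 ⇒ 7
(1) 7|_5 = 5 + 2 ↦ 6 + 2|_6 = 8 ⇒ 7
(2) 7|_6 = 6 + 1 ↦ 7 + 1|_7 = 8 ⇒ 7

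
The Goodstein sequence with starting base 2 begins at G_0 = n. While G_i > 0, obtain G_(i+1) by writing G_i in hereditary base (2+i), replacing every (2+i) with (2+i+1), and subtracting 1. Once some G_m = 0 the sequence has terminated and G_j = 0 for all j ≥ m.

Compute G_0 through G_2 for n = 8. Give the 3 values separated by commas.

base 2: 8 = 2^(2 + 1); at 3: 3^(3 + 1) = 81; next = 80
base 3: 80 = 2·3^3 + 2·3^2 + 2·3 + 2; at 4: 2·4^4 + 2·4^2 + 2·4 + 2 = 554; next = 553

8, 80, 553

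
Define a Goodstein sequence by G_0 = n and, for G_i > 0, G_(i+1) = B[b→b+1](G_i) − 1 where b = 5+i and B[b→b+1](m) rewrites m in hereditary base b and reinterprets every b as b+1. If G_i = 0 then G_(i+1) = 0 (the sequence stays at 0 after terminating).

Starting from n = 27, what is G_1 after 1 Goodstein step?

step 0: 27 = 5^2 + 2; sub 6 for 5: 6^2 + 2; = 38; G_1 = 38−1 = 37
step 1: 37 = 6^2 + 1; sub 7 for 6: 7^2 + 1; = 50; G_2 = 50−1 = 49

37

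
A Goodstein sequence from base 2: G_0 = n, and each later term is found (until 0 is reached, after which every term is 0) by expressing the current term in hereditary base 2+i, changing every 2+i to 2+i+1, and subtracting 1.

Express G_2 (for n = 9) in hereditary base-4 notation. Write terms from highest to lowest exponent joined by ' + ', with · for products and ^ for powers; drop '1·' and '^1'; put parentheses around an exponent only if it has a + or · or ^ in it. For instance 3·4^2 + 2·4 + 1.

3·4^4 + 3·4^3 + 3·4^2 + 3·4 + 3

G_0=9  [base 2] 2^(2 + 1) + 1  →[2↦3]→  3^(3 + 1) + 1 = 82  −1 ⇒ G_1=81
G_1=81  [base 3] 3^(3 + 1)  →[3↦4]→  4^(4 + 1) = 1024  −1 ⇒ G_2=1023
G_2=1023  [base 4] 3·4^4 + 3·4^3 + 3·4^2 + 3·4 + 3  →[4↦5]→  3·5^5 + 3·5^3 + 3·5^2 + 3·5 + 3 = 9843  −1 ⇒ G_3=9842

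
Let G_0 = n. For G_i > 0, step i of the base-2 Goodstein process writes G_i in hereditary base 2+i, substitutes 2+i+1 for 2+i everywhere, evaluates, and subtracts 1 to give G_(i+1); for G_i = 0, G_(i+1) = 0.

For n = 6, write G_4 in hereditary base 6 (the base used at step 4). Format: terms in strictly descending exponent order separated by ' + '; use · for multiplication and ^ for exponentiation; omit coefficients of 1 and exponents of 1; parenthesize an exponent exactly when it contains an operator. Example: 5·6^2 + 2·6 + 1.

5·6^5 + 5·6^4 + 5·6^3 + 5·6^2 + 5·6 + 5

(0) 6|_2 = 2^2 + 2 ↦ 3^3 + 3|_3 = 30 ⇒ 29
(1) 29|_3 = 3^3 + 2 ↦ 4^4 + 2|_4 = 258 ⇒ 257
(2) 257|_4 = 4^4 + 1 ↦ 5^5 + 1|_5 = 3126 ⇒ 3125
(3) 3125|_5 = 5^5 ↦ 6^6|_6 = 46656 ⇒ 46655
(4) 46655|_6 = 5·6^5 + 5·6^4 + 5·6^3 + 5·6^2 + 5·6 + 5 ↦ 5·7^5 + 5·7^4 + 5·7^3 + 5·7^2 + 5·7 + 5|_7 = 98040 ⇒ 98039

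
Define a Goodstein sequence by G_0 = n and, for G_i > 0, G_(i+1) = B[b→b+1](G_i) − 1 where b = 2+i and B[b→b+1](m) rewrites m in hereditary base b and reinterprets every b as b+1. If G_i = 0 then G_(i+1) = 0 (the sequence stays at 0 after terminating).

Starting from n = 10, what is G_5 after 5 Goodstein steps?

G_0 = 10. HB_2(10) = 2^(2 + 1) + 2. Bump = 84. G_1 = 83.
G_1 = 83. HB_3(83) = 3^(3 + 1) + 2. Bump = 1026. G_2 = 1025.
G_2 = 1025. HB_4(1025) = 4^(4 + 1) + 1. Bump = 15626. G_3 = 15625.
G_3 = 15625. HB_5(15625) = 5^(5 + 1). Bump = 279936. G_4 = 279935.
G_4 = 279935. HB_6(279935) = 5·6^6 + 5·6^5 + 5·6^4 + 5·6^3 + 5·6^2 + 5·6 + 5. Bump = 4215755. G_5 = 4215754.
G_5 = 4215754. HB_7(4215754) = 5·7^7 + 5·7^5 + 5·7^4 + 5·7^3 + 5·7^2 + 5·7 + 4. Bump = 84073324. G_6 = 84073323.

4215754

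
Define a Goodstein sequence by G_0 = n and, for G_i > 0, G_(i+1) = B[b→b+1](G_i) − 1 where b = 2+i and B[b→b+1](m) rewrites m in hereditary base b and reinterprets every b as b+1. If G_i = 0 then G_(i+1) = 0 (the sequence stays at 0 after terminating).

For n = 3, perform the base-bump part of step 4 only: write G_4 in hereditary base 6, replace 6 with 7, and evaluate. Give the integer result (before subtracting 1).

1

step 0: 3 = 2 + 1; sub 3 for 2: 3 + 1; = 4; G_1 = 4−1 = 3
step 1: 3 = 3; sub 4 for 3: 4; = 4; G_2 = 4−1 = 3
step 2: 3 = 3; sub 5 for 4: 3; = 3; G_3 = 3−1 = 2
step 3: 2 = 2; sub 6 for 5: 2; = 2; G_4 = 2−1 = 1
step 4: 1 = 1; sub 7 for 6: 1; = 1; G_5 = 1−1 = 0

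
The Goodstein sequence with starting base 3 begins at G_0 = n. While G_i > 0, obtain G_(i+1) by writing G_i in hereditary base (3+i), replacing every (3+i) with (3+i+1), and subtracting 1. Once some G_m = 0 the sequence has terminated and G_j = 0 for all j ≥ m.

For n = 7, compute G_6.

[0] 7 ≡ 2·3 + 1 (base 3). Lift 4: 9. −1: 8.
[1] 8 ≡ 2·4 (base 4). Lift 5: 10. −1: 9.
[2] 9 ≡ 5 + 4 (base 5). Lift 6: 10. −1: 9.
[3] 9 ≡ 6 + 3 (base 6). Lift 7: 10. −1: 9.
[4] 9 ≡ 7 + 2 (base 7). Lift 8: 10. −1: 9.
[5] 9 ≡ 8 + 1 (base 8). Lift 9: 10. −1: 9.
[6] 9 ≡ 9 (base 9). Lift 10: 10. −1: 9.

9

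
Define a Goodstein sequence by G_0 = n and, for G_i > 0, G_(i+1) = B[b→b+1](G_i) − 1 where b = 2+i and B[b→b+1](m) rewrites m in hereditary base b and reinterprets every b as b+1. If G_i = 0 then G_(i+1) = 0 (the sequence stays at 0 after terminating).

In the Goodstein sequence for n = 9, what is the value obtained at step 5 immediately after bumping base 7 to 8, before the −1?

50333400

9 —HB2→ 2^(2 + 1) + 1 —bump→ 3^(3 + 1) + 1 = 82 —(−1)→ 81
81 —HB3→ 3^(3 + 1) —bump→ 4^(4 + 1) = 1024 —(−1)→ 1023
1023 —HB4→ 3·4^4 + 3·4^3 + 3·4^2 + 3·4 + 3 —bump→ 3·5^5 + 3·5^3 + 3·5^2 + 3·5 + 3 = 9843 —(−1)→ 9842
9842 —HB5→ 3·5^5 + 3·5^3 + 3·5^2 + 3·5 + 2 —bump→ 3·6^6 + 3·6^3 + 3·6^2 + 3·6 + 2 = 140744 —(−1)→ 140743
140743 —HB6→ 3·6^6 + 3·6^3 + 3·6^2 + 3·6 + 1 —bump→ 3·7^7 + 3·7^3 + 3·7^2 + 3·7 + 1 = 2471827 —(−1)→ 2471826
2471826 —HB7→ 3·7^7 + 3·7^3 + 3·7^2 + 3·7 —bump→ 3·8^8 + 3·8^3 + 3·8^2 + 3·8 = 50333400 —(−1)→ 50333399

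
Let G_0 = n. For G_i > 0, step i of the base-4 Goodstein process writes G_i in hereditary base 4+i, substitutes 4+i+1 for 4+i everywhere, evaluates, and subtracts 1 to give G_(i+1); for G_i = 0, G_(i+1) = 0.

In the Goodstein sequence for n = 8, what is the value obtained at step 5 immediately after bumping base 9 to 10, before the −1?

G_0 = 8. HB_4(8) = 2·4. Bump = 10. G_1 = 9.
G_1 = 9. HB_5(9) = 5 + 4. Bump = 10. G_2 = 9.
G_2 = 9. HB_6(9) = 6 + 3. Bump = 10. G_3 = 9.
G_3 = 9. HB_7(9) = 7 + 2. Bump = 10. G_4 = 9.
G_4 = 9. HB_8(9) = 8 + 1. Bump = 10. G_5 = 9.

10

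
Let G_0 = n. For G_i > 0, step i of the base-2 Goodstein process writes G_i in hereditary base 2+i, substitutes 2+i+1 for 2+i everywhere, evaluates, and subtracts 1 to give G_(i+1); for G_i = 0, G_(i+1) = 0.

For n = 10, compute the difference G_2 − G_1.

10 —HB2→ 2^(2 + 1) + 2 —bump→ 3^(3 + 1) + 3 = 84 —(−1)→ 83
83 —HB3→ 3^(3 + 1) + 2 —bump→ 4^(4 + 1) + 2 = 1026 —(−1)→ 1025

942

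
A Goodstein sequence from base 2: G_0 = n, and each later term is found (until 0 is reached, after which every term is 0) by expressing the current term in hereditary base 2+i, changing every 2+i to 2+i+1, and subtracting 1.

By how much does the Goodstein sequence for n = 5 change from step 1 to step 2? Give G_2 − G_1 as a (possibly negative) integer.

step 0: 5 = 2^2 + 1; sub 3 for 2: 3^3 + 1; = 28; G_1 = 28−1 = 27
step 1: 27 = 3^3; sub 4 for 3: 4^4; = 256; G_2 = 256−1 = 255

228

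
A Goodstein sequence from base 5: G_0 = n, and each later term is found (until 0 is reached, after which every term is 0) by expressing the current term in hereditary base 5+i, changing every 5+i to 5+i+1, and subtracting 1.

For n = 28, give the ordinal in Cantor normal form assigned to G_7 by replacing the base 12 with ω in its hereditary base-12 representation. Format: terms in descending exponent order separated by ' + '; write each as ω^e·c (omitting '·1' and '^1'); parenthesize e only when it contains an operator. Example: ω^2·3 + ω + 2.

ω·8 + 5

G_0=28  [base 5] 5^2 + 3  →[5↦6]→  6^2 + 3 = 39  −1 ⇒ G_1=38
G_1=38  [base 6] 6^2 + 2  →[6↦7]→  7^2 + 2 = 51  −1 ⇒ G_2=50
G_2=50  [base 7] 7^2 + 1  →[7↦8]→  8^2 + 1 = 65  −1 ⇒ G_3=64
G_3=64  [base 8] 8^2  →[8↦9]→  9^2 = 81  −1 ⇒ G_4=80
G_4=80  [base 9] 8·9 + 8  →[9↦10]→  8·10 + 8 = 88  −1 ⇒ G_5=87
G_5=87  [base 10] 8·10 + 7  →[10↦11]→  8·11 + 7 = 95  −1 ⇒ G_6=94
G_6=94  [base 11] 8·11 + 6  →[11↦12]→  8·12 + 6 = 102  −1 ⇒ G_7=101
G_7=101  [base 12] 8·12 + 5  →[12↦13]→  8·13 + 5 = 109  −1 ⇒ G_8=108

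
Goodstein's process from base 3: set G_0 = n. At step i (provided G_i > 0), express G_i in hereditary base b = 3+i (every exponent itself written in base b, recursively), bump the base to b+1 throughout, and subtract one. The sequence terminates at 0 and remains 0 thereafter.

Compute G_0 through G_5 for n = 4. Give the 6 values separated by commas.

4 —HB3→ 3 + 1 —bump→ 4 + 1 = 5 —(−1)→ 4
4 —HB4→ 4 —bump→ 5 = 5 —(−1)→ 4
4 —HB5→ 4 —bump→ 4 = 4 —(−1)→ 3
3 —HB6→ 3 —bump→ 3 = 3 —(−1)→ 2
2 —HB7→ 2 —bump→ 2 = 2 —(−1)→ 1

4, 4, 4, 3, 2, 1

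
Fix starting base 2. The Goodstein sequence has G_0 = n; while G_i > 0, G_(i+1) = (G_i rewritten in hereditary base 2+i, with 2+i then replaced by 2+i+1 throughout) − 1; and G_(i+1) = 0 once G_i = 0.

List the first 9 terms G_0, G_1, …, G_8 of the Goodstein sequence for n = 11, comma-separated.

11, 84, 1027, 15627, 279937, 5764801, 134217727, 2749609302, 70077777775

[0] 11 ≡ 2^(2 + 1) + 2 + 1 (base 2). Lift 3: 85. −1: 84.
[1] 84 ≡ 3^(3 + 1) + 3 (base 3). Lift 4: 1028. −1: 1027.
[2] 1027 ≡ 4^(4 + 1) + 3 (base 4). Lift 5: 15628. −1: 15627.
[3] 15627 ≡ 5^(5 + 1) + 2 (base 5). Lift 6: 279938. −1: 279937.
[4] 279937 ≡ 6^(6 + 1) + 1 (base 6). Lift 7: 5764802. −1: 5764801.
[5] 5764801 ≡ 7^(7 + 1) (base 7). Lift 8: 134217728. −1: 134217727.
[6] 134217727 ≡ 7·8^8 + 7·8^7 + 7·8^6 + 7·8^5 + 7·8^4 + 7·8^3 + 7·8^2 + 7·8 + 7 (base 8). Lift 9: 2749609303. −1: 2749609302.
[7] 2749609302 ≡ 7·9^9 + 7·9^7 + 7·9^6 + 7·9^5 + 7·9^4 + 7·9^3 + 7·9^2 + 7·9 + 6 (base 9). Lift 10: 70077777776. −1: 70077777775.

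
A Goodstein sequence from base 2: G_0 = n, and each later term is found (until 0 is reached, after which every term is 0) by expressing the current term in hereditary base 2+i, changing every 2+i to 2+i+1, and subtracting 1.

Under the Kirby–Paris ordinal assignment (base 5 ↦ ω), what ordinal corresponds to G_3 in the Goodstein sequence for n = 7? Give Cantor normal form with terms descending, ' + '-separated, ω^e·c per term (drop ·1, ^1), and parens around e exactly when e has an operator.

G_0 = 7. HB_2(7) = 2^2 + 2 + 1. Bump = 31. G_1 = 30.
G_1 = 30. HB_3(30) = 3^3 + 3. Bump = 260. G_2 = 259.
G_2 = 259. HB_4(259) = 4^4 + 3. Bump = 3128. G_3 = 3127.

ω^ω + 2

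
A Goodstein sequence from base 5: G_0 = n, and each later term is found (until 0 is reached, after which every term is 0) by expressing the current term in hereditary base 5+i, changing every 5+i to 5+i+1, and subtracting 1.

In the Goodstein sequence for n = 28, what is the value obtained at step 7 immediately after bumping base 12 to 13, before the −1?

109

i=0: 28 = 5^2 + 3 (b=5); 5→6: 6^2 + 3 = 39; 39−1 = 38
i=1: 38 = 6^2 + 2 (b=6); 6→7: 7^2 + 2 = 51; 51−1 = 50
i=2: 50 = 7^2 + 1 (b=7); 7→8: 8^2 + 1 = 65; 65−1 = 64
i=3: 64 = 8^2 (b=8); 8→9: 9^2 = 81; 81−1 = 80
i=4: 80 = 8·9 + 8 (b=9); 9→10: 8·10 + 8 = 88; 88−1 = 87
i=5: 87 = 8·10 + 7 (b=10); 10→11: 8·11 + 7 = 95; 95−1 = 94
i=6: 94 = 8·11 + 6 (b=11); 11→12: 8·12 + 6 = 102; 102−1 = 101
i=7: 101 = 8·12 + 5 (b=12); 12→13: 8·13 + 5 = 109; 109−1 = 108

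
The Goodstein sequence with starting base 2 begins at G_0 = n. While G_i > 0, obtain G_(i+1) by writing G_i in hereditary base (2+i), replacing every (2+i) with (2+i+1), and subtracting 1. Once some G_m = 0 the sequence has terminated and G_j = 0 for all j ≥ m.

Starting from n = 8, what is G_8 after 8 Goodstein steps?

20000000211

i=0: 8 = 2^(2 + 1) (b=2); 2→3: 3^(3 + 1) = 81; 81−1 = 80
i=1: 80 = 2·3^3 + 2·3^2 + 2·3 + 2 (b=3); 3→4: 2·4^4 + 2·4^2 + 2·4 + 2 = 554; 554−1 = 553
i=2: 553 = 2·4^4 + 2·4^2 + 2·4 + 1 (b=4); 4→5: 2·5^5 + 2·5^2 + 2·5 + 1 = 6311; 6311−1 = 6310
i=3: 6310 = 2·5^5 + 2·5^2 + 2·5 (b=5); 5→6: 2·6^6 + 2·6^2 + 2·6 = 93396; 93396−1 = 93395
i=4: 93395 = 2·6^6 + 2·6^2 + 6 + 5 (b=6); 6→7: 2·7^7 + 2·7^2 + 7 + 5 = 1647196; 1647196−1 = 1647195
i=5: 1647195 = 2·7^7 + 2·7^2 + 7 + 4 (b=7); 7→8: 2·8^8 + 2·8^2 + 8 + 4 = 33554572; 33554572−1 = 33554571
i=6: 33554571 = 2·8^8 + 2·8^2 + 8 + 3 (b=8); 8→9: 2·9^9 + 2·9^2 + 9 + 3 = 774841152; 774841152−1 = 774841151
i=7: 774841151 = 2·9^9 + 2·9^2 + 9 + 2 (b=9); 9→10: 2·10^10 + 2·10^2 + 10 + 2 = 20000000212; 20000000212−1 = 20000000211
i=8: 20000000211 = 2·10^10 + 2·10^2 + 10 + 1 (b=10); 10→11: 2·11^11 + 2·11^2 + 11 + 1 = 570623341476; 570623341476−1 = 570623341475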